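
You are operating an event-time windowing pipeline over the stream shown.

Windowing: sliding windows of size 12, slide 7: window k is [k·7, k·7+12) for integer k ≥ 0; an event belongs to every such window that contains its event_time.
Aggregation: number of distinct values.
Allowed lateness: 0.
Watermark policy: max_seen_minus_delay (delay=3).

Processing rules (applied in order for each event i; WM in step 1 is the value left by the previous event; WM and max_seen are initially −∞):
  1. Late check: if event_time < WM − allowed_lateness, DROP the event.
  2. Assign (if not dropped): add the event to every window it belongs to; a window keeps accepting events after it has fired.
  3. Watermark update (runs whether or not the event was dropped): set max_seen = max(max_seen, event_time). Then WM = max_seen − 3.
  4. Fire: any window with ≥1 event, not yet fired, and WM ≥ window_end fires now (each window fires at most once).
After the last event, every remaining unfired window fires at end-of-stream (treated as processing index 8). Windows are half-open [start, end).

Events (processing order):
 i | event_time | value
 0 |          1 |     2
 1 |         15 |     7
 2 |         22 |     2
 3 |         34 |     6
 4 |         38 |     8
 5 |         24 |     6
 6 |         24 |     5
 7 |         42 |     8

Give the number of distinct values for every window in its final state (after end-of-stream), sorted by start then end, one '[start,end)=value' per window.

i=0 t=1 v=2: → [0,12); WM=-2
i=1 t=15 v=7: → [14,26),[7,19); WM=12; [0,12) fires=1
i=2 t=22 v=2: → [21,33),[14,26); WM=19; [7,19) fires=1
i=3 t=34 v=6: → [28,40); WM=31; [14,26) fires=2
i=4 t=38 v=8: → [35,47),[28,40); WM=35; [21,33) fires=1
i=5 t=24 v=6: DROP (t<35-0); WM=35
i=6 t=24 v=5: DROP (t<35-0); WM=35
i=7 t=42 v=8: → [42,54),[35,47); WM=39

[0,12)=1 [7,19)=1 [14,26)=2 [21,33)=1 [28,40)=2 [35,47)=1 [42,54)=1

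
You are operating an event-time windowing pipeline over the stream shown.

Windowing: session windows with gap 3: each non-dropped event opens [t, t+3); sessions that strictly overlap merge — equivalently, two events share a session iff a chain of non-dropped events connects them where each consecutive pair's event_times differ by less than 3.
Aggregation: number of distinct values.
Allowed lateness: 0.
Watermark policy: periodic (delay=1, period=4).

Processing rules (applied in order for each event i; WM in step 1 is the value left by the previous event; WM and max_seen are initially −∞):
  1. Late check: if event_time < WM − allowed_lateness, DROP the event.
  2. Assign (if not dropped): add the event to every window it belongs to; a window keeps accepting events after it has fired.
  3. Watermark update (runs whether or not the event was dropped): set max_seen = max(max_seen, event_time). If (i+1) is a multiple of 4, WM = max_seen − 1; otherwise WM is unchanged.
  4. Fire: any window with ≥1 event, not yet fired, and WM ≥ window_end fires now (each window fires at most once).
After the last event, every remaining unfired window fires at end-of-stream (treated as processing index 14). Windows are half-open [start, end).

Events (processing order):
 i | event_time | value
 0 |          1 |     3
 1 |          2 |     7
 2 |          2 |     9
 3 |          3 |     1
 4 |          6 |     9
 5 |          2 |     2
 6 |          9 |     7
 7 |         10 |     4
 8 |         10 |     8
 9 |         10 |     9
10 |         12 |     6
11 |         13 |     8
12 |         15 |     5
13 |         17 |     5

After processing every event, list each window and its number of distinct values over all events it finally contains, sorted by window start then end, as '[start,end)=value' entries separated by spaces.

i=0 t=1 v=3: → [1,4); WM=−∞
i=1 t=2 v=7: → [1,5); WM=−∞
i=2 t=2 v=9: → [1,5); WM=−∞
i=3 t=3 v=1: → [1,6); WM=2
i=4 t=6 v=9: → [6,9); WM=2
i=5 t=2 v=2: → [1,6); WM=2
i=6 t=9 v=7: → [9,12); WM=2
i=7 t=10 v=4: → [9,13); WM=9
i=8 t=10 v=8: → [9,13); WM=9
i=9 t=10 v=9: → [9,13); WM=9
i=10 t=12 v=6: → [9,15); WM=9
i=11 t=13 v=8: → [9,16); WM=12
i=12 t=15 v=5: → [9,18); WM=12
i=13 t=17 v=5: → [9,20); WM=12

[1,6)=5 [6,9)=1 [9,20)=6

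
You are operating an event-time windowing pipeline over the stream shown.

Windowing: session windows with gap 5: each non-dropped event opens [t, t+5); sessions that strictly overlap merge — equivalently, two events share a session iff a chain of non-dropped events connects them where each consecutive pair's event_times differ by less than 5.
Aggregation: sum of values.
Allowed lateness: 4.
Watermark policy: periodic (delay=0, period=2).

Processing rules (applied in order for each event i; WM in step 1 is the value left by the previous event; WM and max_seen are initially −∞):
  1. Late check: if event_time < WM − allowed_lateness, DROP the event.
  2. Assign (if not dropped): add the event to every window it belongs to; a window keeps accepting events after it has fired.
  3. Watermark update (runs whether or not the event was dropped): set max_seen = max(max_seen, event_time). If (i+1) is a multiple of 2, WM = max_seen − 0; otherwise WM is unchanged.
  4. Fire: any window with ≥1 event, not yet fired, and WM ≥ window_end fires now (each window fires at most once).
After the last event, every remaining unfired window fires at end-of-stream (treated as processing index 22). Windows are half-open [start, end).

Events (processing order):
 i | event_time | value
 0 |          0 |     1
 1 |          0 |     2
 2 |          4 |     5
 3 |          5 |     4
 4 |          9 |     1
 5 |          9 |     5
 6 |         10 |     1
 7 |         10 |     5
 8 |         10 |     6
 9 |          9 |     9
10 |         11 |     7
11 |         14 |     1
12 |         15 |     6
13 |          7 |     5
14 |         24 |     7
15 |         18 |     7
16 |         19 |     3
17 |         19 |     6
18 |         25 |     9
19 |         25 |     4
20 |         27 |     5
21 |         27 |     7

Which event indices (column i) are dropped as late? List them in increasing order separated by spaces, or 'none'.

13 16 17

i=0 t=0 v=1: → [0,5); WM=−∞
i=1 t=0 v=2: → [0,5); WM=0
i=2 t=4 v=5: → [0,9); WM=0
i=3 t=5 v=4: → [0,10); WM=5
i=4 t=9 v=1: → [0,14); WM=5
i=5 t=9 v=5: → [0,14); WM=9
i=6 t=10 v=1: → [0,15); WM=9
i=7 t=10 v=5: → [0,15); WM=10
i=8 t=10 v=6: → [0,15); WM=10
i=9 t=9 v=9: → [0,15); WM=10
i=10 t=11 v=7: → [0,16); WM=10
i=11 t=14 v=1: → [0,19); WM=14
i=12 t=15 v=6: → [0,20); WM=14
i=13 t=7 v=5: DROP (t<14-4); WM=15
i=14 t=24 v=7: → [24,29); WM=15
i=15 t=18 v=7: → [0,23); WM=24
i=16 t=19 v=3: DROP (t<24-4); WM=24
i=17 t=19 v=6: DROP (t<24-4); WM=24
i=18 t=25 v=9: → [24,30); WM=24
i=19 t=25 v=4: → [24,30); WM=25
i=20 t=27 v=5: → [24,32); WM=25
i=21 t=27 v=7: → [24,32); WM=27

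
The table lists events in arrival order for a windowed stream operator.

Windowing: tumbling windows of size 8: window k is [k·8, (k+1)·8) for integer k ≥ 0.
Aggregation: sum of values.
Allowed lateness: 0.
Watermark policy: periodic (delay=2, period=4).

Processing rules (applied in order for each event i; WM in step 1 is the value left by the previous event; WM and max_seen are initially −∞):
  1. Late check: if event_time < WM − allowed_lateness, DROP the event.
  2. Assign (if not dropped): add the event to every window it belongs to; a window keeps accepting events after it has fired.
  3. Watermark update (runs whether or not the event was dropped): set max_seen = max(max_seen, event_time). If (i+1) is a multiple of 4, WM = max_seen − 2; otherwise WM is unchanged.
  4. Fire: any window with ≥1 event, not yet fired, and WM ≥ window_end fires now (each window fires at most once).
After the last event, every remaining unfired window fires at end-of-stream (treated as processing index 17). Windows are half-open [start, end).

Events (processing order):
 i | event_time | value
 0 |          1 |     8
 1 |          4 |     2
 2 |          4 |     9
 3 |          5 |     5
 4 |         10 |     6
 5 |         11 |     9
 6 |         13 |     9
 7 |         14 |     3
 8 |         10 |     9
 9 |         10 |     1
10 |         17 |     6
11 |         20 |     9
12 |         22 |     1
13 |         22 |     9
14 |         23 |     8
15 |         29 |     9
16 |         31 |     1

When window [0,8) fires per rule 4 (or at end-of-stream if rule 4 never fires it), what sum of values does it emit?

24

i=0 t=1 v=8: → [0,8); WM=−∞
i=1 t=4 v=2: → [0,8); WM=−∞
i=2 t=4 v=9: → [0,8); WM=−∞
i=3 t=5 v=5: → [0,8); WM=3
i=4 t=10 v=6: → [8,16); WM=3
i=5 t=11 v=9: → [8,16); WM=3
i=6 t=13 v=9: → [8,16); WM=3
i=7 t=14 v=3: → [8,16); WM=12; [0,8) fires=24
i=8 t=10 v=9: DROP (t<12-0); WM=12
i=9 t=10 v=1: DROP (t<12-0); WM=12
i=10 t=17 v=6: → [16,24); WM=12
i=11 t=20 v=9: → [16,24); WM=18; [8,16) fires=27
i=12 t=22 v=1: → [16,24); WM=18
i=13 t=22 v=9: → [16,24); WM=18
i=14 t=23 v=8: → [16,24); WM=18
i=15 t=29 v=9: → [24,32); WM=27; [16,24) fires=33
i=16 t=31 v=1: → [24,32); WM=27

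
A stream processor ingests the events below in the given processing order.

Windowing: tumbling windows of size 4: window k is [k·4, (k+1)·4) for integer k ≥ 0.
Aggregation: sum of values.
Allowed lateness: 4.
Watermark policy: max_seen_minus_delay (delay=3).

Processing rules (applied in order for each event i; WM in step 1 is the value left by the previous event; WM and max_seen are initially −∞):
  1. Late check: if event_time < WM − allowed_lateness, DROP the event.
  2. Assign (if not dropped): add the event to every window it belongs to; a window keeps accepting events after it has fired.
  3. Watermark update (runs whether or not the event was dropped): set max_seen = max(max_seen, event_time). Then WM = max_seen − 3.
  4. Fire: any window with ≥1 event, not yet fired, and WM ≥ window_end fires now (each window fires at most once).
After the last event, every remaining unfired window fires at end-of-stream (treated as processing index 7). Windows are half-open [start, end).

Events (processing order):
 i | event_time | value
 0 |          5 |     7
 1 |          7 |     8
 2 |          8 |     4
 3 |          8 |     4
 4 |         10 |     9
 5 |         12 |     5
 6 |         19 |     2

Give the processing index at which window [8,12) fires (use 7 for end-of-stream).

6

i=0 t=5 v=7: → [4,8); WM=2
i=1 t=7 v=8: → [4,8); WM=4
i=2 t=8 v=4: → [8,12); WM=5
i=3 t=8 v=4: → [8,12); WM=5
i=4 t=10 v=9: → [8,12); WM=7
i=5 t=12 v=5: → [12,16); WM=9; [4,8) fires=15
i=6 t=19 v=2: → [16,20); WM=16; [8,12) fires=17 [12,16) fires=5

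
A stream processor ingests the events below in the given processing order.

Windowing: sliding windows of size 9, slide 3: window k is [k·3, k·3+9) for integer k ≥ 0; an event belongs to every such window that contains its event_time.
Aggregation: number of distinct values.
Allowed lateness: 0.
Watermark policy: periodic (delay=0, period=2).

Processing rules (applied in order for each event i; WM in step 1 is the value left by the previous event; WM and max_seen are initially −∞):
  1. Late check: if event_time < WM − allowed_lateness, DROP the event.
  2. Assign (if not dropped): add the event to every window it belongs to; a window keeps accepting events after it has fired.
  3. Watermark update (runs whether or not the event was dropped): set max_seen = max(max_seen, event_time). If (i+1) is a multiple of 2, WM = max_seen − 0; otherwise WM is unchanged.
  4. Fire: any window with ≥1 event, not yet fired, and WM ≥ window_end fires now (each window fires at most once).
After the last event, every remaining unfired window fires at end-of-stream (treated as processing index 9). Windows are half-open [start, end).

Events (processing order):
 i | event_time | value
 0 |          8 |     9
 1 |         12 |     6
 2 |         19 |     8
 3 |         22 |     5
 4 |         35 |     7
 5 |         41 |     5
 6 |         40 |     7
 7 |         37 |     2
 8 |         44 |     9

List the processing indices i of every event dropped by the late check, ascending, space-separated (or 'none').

6 7

i=0 t=8 v=9: → [6,15),[3,12),[0,9); WM=−∞
i=1 t=12 v=6: → [12,21),[9,18),[6,15); WM=12; [0,9) fires=1 [3,12) fires=1
i=2 t=19 v=8: → [18,27),[15,24),[12,21); WM=12
i=3 t=22 v=5: → [21,30),[18,27),[15,24); WM=22; [6,15) fires=2 [9,18) fires=1 [12,21) fires=2
i=4 t=35 v=7: → [33,42),[30,39),[27,36); WM=22
i=5 t=41 v=5: → [39,48),[36,45),[33,42); WM=41; [15,24) fires=2 [18,27) fires=2 [21,30) fires=1 [27,36) fires=1 [30,39) fires=1
i=6 t=40 v=7: DROP (t<41-0); WM=41
i=7 t=37 v=2: DROP (t<41-0); WM=41
i=8 t=44 v=9: → [42,51),[39,48),[36,45); WM=41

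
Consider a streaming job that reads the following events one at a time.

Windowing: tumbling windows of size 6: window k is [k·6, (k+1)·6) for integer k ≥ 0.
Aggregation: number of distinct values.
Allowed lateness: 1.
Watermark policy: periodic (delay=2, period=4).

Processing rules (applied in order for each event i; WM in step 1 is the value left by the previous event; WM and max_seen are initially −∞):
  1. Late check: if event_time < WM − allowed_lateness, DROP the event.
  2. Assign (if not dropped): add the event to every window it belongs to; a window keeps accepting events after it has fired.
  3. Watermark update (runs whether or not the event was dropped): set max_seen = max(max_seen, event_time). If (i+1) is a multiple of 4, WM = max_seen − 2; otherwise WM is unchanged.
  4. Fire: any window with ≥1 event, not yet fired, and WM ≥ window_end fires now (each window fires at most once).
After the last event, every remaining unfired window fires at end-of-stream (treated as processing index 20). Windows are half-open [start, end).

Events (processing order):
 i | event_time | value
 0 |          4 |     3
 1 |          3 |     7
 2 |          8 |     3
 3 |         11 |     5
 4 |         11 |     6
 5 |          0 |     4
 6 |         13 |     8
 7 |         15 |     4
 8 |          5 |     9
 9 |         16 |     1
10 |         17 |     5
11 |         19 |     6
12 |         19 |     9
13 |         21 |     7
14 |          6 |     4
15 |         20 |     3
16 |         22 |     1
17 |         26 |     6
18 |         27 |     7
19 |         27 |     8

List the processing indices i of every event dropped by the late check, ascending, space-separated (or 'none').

i=0 t=4 v=3: → [0,6); WM=−∞
i=1 t=3 v=7: → [0,6); WM=−∞
i=2 t=8 v=3: → [6,12); WM=−∞
i=3 t=11 v=5: → [6,12); WM=9; [0,6) fires=2
i=4 t=11 v=6: → [6,12); WM=9
i=5 t=0 v=4: DROP (t<9-1); WM=9
i=6 t=13 v=8: → [12,18); WM=9
i=7 t=15 v=4: → [12,18); WM=13; [6,12) fires=3
i=8 t=5 v=9: DROP (t<13-1); WM=13
i=9 t=16 v=1: → [12,18); WM=13
i=10 t=17 v=5: → [12,18); WM=13
i=11 t=19 v=6: → [18,24); WM=17
i=12 t=19 v=9: → [18,24); WM=17
i=13 t=21 v=7: → [18,24); WM=17
i=14 t=6 v=4: DROP (t<17-1); WM=17
i=15 t=20 v=3: → [18,24); WM=19; [12,18) fires=4
i=16 t=22 v=1: → [18,24); WM=19
i=17 t=26 v=6: → [24,30); WM=19
i=18 t=27 v=7: → [24,30); WM=19
i=19 t=27 v=8: → [24,30); WM=25; [18,24) fires=5

5 8 14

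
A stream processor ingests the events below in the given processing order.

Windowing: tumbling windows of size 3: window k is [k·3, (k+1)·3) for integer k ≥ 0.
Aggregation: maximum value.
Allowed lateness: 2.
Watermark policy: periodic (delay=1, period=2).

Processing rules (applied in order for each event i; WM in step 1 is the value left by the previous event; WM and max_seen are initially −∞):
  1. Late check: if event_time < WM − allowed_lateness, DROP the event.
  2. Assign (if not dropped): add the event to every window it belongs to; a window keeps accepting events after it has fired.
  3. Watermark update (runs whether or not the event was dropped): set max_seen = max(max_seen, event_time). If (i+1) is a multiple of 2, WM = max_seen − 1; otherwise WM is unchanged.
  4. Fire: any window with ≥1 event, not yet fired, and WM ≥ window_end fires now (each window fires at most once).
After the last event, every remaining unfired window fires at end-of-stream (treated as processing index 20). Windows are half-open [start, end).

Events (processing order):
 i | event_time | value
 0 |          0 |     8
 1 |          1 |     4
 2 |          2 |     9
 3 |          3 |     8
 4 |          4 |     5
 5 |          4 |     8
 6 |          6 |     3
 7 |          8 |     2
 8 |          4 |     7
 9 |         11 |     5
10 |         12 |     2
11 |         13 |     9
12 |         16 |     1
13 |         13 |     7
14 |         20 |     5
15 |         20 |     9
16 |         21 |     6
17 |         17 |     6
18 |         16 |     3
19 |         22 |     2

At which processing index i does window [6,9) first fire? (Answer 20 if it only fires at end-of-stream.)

9

i=0 t=0 v=8: → [0,3); WM=−∞
i=1 t=1 v=4: → [0,3); WM=0
i=2 t=2 v=9: → [0,3); WM=0
i=3 t=3 v=8: → [3,6); WM=2
i=4 t=4 v=5: → [3,6); WM=2
i=5 t=4 v=8: → [3,6); WM=3; [0,3) fires=9
i=6 t=6 v=3: → [6,9); WM=3
i=7 t=8 v=2: → [6,9); WM=7; [3,6) fires=8
i=8 t=4 v=7: DROP (t<7-2); WM=7
i=9 t=11 v=5: → [9,12); WM=10; [6,9) fires=3
i=10 t=12 v=2: → [12,15); WM=10
i=11 t=13 v=9: → [12,15); WM=12; [9,12) fires=5
i=12 t=16 v=1: → [15,18); WM=12
i=13 t=13 v=7: → [12,15); WM=15; [12,15) fires=9
i=14 t=20 v=5: → [18,21); WM=15
i=15 t=20 v=9: → [18,21); WM=19; [15,18) fires=1
i=16 t=21 v=6: → [21,24); WM=19
i=17 t=17 v=6: → [15,18); WM=20
i=18 t=16 v=3: DROP (t<20-2); WM=20
i=19 t=22 v=2: → [21,24); WM=21; [18,21) fires=9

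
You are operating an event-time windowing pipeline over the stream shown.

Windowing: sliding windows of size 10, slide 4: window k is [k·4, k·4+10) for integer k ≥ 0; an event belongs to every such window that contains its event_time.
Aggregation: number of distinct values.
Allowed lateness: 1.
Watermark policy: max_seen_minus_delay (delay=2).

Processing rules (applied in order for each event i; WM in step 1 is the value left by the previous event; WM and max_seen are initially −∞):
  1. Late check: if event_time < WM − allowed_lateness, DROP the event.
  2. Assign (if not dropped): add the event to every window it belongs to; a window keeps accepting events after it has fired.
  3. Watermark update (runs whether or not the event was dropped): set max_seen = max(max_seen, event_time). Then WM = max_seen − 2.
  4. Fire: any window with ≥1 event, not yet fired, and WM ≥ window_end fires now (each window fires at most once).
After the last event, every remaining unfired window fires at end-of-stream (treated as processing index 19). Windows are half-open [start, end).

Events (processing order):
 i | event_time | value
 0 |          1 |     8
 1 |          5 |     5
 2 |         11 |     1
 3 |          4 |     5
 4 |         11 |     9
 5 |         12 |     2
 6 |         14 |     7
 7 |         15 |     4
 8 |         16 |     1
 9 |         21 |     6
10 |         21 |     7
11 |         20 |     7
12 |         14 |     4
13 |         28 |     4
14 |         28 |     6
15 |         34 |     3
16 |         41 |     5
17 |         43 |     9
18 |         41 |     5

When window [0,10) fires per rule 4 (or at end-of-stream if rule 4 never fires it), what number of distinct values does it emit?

2

i=0 t=1 v=8: → [0,10); WM=-1
i=1 t=5 v=5: → [4,14),[0,10); WM=3
i=2 t=11 v=1: → [8,18),[4,14); WM=9
i=3 t=4 v=5: DROP (t<9-1); WM=9
i=4 t=11 v=9: → [8,18),[4,14); WM=9
i=5 t=12 v=2: → [12,22),[8,18),[4,14); WM=10; [0,10) fires=2
i=6 t=14 v=7: → [12,22),[8,18); WM=12
i=7 t=15 v=4: → [12,22),[8,18); WM=13
i=8 t=16 v=1: → [16,26),[12,22),[8,18); WM=14; [4,14) fires=4
i=9 t=21 v=6: → [20,30),[16,26),[12,22); WM=19; [8,18) fires=5
i=10 t=21 v=7: → [20,30),[16,26),[12,22); WM=19
i=11 t=20 v=7: → [20,30),[16,26),[12,22); WM=19
i=12 t=14 v=4: DROP (t<19-1); WM=19
i=13 t=28 v=4: → [28,38),[24,34),[20,30); WM=26; [12,22) fires=5 [16,26) fires=3
i=14 t=28 v=6: → [28,38),[24,34),[20,30); WM=26
i=15 t=34 v=3: → [32,42),[28,38); WM=32; [20,30) fires=3
i=16 t=41 v=5: → [40,50),[36,46),[32,42); WM=39; [24,34) fires=2 [28,38) fires=3
i=17 t=43 v=9: → [40,50),[36,46); WM=41
i=18 t=41 v=5: → [40,50),[36,46),[32,42); WM=41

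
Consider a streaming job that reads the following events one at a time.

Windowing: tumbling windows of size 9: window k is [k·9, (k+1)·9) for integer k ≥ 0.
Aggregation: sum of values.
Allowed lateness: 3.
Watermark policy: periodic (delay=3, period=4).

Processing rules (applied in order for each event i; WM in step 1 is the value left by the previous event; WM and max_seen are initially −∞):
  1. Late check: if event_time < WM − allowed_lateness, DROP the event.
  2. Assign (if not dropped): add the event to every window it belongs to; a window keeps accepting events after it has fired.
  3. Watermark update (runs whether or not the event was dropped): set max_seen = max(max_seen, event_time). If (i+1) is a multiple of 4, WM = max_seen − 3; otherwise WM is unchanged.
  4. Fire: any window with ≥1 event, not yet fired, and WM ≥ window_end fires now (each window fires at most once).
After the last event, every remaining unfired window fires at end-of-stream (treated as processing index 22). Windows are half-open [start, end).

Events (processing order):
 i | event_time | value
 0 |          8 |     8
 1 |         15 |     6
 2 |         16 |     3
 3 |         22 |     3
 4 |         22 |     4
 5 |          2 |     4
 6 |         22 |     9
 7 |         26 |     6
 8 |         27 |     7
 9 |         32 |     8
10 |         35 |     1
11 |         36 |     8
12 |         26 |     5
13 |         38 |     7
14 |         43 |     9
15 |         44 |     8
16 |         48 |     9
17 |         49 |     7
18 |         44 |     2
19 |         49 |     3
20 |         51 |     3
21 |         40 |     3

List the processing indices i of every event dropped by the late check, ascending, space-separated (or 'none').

i=0 t=8 v=8: → [0,9); WM=−∞
i=1 t=15 v=6: → [9,18); WM=−∞
i=2 t=16 v=3: → [9,18); WM=−∞
i=3 t=22 v=3: → [18,27); WM=19; [0,9) fires=8 [9,18) fires=9
i=4 t=22 v=4: → [18,27); WM=19
i=5 t=2 v=4: DROP (t<19-3); WM=19
i=6 t=22 v=9: → [18,27); WM=19
i=7 t=26 v=6: → [18,27); WM=23
i=8 t=27 v=7: → [27,36); WM=23
i=9 t=32 v=8: → [27,36); WM=23
i=10 t=35 v=1: → [27,36); WM=23
i=11 t=36 v=8: → [36,45); WM=33; [18,27) fires=22
i=12 t=26 v=5: DROP (t<33-3); WM=33
i=13 t=38 v=7: → [36,45); WM=33
i=14 t=43 v=9: → [36,45); WM=33
i=15 t=44 v=8: → [36,45); WM=41; [27,36) fires=16
i=16 t=48 v=9: → [45,54); WM=41
i=17 t=49 v=7: → [45,54); WM=41
i=18 t=44 v=2: → [36,45); WM=41
i=19 t=49 v=3: → [45,54); WM=46; [36,45) fires=34
i=20 t=51 v=3: → [45,54); WM=46
i=21 t=40 v=3: DROP (t<46-3); WM=46

5 12 21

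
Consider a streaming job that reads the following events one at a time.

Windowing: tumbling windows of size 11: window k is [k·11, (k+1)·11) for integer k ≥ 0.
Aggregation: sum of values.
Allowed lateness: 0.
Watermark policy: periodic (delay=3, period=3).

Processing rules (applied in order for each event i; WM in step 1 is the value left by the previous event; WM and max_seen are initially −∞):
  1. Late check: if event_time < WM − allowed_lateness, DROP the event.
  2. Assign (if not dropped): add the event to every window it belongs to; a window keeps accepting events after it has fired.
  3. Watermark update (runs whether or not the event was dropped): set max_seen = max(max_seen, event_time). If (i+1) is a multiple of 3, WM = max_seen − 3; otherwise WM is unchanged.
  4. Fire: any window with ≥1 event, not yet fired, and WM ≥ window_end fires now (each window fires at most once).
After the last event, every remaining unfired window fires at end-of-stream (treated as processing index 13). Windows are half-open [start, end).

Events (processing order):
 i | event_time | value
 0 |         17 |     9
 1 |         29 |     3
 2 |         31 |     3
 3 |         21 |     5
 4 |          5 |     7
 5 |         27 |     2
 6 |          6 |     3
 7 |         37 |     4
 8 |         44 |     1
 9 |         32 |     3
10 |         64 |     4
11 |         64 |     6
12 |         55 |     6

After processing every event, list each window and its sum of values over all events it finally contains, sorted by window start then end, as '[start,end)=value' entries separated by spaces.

i=0 t=17 v=9: → [11,22); WM=−∞
i=1 t=29 v=3: → [22,33); WM=−∞
i=2 t=31 v=3: → [22,33); WM=28; [11,22) fires=9
i=3 t=21 v=5: DROP (t<28-0); WM=28
i=4 t=5 v=7: DROP (t<28-0); WM=28
i=5 t=27 v=2: DROP (t<28-0); WM=28
i=6 t=6 v=3: DROP (t<28-0); WM=28
i=7 t=37 v=4: → [33,44); WM=28
i=8 t=44 v=1: → [44,55); WM=41; [22,33) fires=6
i=9 t=32 v=3: DROP (t<41-0); WM=41
i=10 t=64 v=4: → [55,66); WM=41
i=11 t=64 v=6: → [55,66); WM=61; [33,44) fires=4 [44,55) fires=1
i=12 t=55 v=6: DROP (t<61-0); WM=61

[11,22)=9 [22,33)=6 [33,44)=4 [44,55)=1 [55,66)=10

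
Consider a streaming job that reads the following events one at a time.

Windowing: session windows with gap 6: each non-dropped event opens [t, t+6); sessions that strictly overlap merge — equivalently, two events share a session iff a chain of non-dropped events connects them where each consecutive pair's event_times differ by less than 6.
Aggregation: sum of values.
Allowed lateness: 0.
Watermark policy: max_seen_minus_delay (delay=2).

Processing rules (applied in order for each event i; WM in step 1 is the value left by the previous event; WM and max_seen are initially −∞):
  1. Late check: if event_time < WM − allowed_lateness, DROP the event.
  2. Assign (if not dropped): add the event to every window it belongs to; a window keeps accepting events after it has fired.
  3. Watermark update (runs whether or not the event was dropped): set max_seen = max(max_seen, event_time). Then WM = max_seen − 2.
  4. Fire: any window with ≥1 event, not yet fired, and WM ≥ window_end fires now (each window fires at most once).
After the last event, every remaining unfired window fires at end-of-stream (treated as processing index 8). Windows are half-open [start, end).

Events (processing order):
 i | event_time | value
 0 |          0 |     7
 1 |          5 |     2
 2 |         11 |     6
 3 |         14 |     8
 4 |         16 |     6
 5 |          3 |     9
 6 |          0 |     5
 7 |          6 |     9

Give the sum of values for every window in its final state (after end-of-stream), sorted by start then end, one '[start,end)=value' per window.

i=0 t=0 v=7: → [0,6); WM=-2
i=1 t=5 v=2: → [0,11); WM=3
i=2 t=11 v=6: → [11,17); WM=9
i=3 t=14 v=8: → [11,20); WM=12
i=4 t=16 v=6: → [11,22); WM=14
i=5 t=3 v=9: DROP (t<14-0); WM=14
i=6 t=0 v=5: DROP (t<14-0); WM=14
i=7 t=6 v=9: DROP (t<14-0); WM=14

[0,11)=9 [11,22)=20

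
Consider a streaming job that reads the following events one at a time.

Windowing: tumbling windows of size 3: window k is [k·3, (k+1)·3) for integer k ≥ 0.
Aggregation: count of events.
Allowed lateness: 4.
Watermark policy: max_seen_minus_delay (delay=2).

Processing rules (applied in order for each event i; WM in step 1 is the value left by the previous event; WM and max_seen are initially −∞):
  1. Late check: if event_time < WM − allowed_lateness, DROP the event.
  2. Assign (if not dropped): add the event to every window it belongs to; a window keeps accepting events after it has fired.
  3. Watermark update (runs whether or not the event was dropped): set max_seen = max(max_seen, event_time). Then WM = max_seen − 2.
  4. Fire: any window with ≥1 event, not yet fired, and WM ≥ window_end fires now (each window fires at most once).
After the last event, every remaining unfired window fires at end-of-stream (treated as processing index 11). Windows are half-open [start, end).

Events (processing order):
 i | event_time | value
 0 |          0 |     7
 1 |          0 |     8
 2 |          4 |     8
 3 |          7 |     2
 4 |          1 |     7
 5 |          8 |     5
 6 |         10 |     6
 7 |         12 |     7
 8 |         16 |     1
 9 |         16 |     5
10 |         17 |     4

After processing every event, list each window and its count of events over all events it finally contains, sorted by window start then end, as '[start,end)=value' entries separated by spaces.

i=0 t=0 v=7: → [0,3); WM=-2
i=1 t=0 v=8: → [0,3); WM=-2
i=2 t=4 v=8: → [3,6); WM=2
i=3 t=7 v=2: → [6,9); WM=5; [0,3) fires=2
i=4 t=1 v=7: → [0,3); WM=5
i=5 t=8 v=5: → [6,9); WM=6; [3,6) fires=1
i=6 t=10 v=6: → [9,12); WM=8
i=7 t=12 v=7: → [12,15); WM=10; [6,9) fires=2
i=8 t=16 v=1: → [15,18); WM=14; [9,12) fires=1
i=9 t=16 v=5: → [15,18); WM=14
i=10 t=17 v=4: → [15,18); WM=15; [12,15) fires=1

[0,3)=3 [3,6)=1 [6,9)=2 [9,12)=1 [12,15)=1 [15,18)=3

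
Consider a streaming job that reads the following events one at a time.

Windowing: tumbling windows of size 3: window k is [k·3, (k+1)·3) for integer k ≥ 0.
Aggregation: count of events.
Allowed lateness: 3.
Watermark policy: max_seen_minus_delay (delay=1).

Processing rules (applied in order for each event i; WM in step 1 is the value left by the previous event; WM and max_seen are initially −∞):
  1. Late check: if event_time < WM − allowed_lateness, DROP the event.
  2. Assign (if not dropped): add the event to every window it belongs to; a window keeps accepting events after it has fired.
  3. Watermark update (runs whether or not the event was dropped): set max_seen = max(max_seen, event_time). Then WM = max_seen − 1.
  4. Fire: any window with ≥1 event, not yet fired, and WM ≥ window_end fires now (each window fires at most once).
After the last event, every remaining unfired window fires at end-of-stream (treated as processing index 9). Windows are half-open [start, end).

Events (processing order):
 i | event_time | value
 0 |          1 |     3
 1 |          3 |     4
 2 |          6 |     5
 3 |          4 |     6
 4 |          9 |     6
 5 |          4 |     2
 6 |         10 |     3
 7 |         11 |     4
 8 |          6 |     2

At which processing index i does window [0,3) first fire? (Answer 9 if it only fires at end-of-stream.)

i=0 t=1 v=3: → [0,3); WM=0
i=1 t=3 v=4: → [3,6); WM=2
i=2 t=6 v=5: → [6,9); WM=5; [0,3) fires=1
i=3 t=4 v=6: → [3,6); WM=5
i=4 t=9 v=6: → [9,12); WM=8; [3,6) fires=2
i=5 t=4 v=2: DROP (t<8-3); WM=8
i=6 t=10 v=3: → [9,12); WM=9; [6,9) fires=1
i=7 t=11 v=4: → [9,12); WM=10
i=8 t=6 v=2: DROP (t<10-3); WM=10

2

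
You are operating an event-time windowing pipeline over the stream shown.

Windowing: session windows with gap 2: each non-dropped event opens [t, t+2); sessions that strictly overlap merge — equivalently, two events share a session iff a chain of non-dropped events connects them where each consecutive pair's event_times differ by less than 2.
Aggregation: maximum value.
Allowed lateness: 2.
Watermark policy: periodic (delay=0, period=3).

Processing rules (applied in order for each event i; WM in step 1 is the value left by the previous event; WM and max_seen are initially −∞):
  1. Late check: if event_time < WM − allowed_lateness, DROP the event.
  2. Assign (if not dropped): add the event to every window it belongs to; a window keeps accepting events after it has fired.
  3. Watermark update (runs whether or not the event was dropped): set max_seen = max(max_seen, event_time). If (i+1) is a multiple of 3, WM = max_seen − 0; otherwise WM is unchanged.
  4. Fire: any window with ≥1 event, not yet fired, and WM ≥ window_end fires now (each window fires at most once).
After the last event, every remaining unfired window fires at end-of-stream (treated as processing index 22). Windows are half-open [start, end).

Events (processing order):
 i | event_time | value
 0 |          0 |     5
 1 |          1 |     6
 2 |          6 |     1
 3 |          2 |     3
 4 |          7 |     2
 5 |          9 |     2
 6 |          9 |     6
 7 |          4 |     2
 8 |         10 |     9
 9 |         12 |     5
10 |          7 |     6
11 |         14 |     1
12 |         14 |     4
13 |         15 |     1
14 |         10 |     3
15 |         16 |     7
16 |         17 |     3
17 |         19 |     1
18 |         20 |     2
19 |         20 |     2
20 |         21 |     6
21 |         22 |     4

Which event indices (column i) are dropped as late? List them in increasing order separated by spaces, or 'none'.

3 7 10 14

i=0 t=0 v=5: → [0,2); WM=−∞
i=1 t=1 v=6: → [0,3); WM=−∞
i=2 t=6 v=1: → [6,8); WM=6
i=3 t=2 v=3: DROP (t<6-2); WM=6
i=4 t=7 v=2: → [6,9); WM=6
i=5 t=9 v=2: → [9,11); WM=9
i=6 t=9 v=6: → [9,11); WM=9
i=7 t=4 v=2: DROP (t<9-2); WM=9
i=8 t=10 v=9: → [9,12); WM=10
i=9 t=12 v=5: → [12,14); WM=10
i=10 t=7 v=6: DROP (t<10-2); WM=10
i=11 t=14 v=1: → [14,16); WM=14
i=12 t=14 v=4: → [14,16); WM=14
i=13 t=15 v=1: → [14,17); WM=14
i=14 t=10 v=3: DROP (t<14-2); WM=15
i=15 t=16 v=7: → [14,18); WM=15
i=16 t=17 v=3: → [14,19); WM=15
i=17 t=19 v=1: → [19,21); WM=19
i=18 t=20 v=2: → [19,22); WM=19
i=19 t=20 v=2: → [19,22); WM=19
i=20 t=21 v=6: → [19,23); WM=21
i=21 t=22 v=4: → [19,24); WM=21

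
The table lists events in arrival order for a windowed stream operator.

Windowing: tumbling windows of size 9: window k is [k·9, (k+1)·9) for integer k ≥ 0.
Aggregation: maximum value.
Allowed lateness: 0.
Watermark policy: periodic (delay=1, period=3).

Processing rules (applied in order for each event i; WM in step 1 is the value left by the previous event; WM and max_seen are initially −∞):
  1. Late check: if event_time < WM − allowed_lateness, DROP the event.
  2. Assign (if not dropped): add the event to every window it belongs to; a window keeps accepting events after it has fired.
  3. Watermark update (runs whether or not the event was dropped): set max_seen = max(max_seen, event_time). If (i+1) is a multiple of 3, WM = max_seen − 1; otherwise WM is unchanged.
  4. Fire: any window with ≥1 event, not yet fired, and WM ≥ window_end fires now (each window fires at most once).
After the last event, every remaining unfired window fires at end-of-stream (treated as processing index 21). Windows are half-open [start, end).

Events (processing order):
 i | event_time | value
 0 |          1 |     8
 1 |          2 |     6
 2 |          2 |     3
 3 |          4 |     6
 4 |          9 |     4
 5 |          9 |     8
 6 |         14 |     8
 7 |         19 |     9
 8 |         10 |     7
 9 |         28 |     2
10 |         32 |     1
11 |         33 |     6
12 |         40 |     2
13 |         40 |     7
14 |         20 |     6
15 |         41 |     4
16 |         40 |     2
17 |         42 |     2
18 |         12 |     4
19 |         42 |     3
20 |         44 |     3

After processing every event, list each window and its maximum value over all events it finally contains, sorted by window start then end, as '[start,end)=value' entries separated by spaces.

i=0 t=1 v=8: → [0,9); WM=−∞
i=1 t=2 v=6: → [0,9); WM=−∞
i=2 t=2 v=3: → [0,9); WM=1
i=3 t=4 v=6: → [0,9); WM=1
i=4 t=9 v=4: → [9,18); WM=1
i=5 t=9 v=8: → [9,18); WM=8
i=6 t=14 v=8: → [9,18); WM=8
i=7 t=19 v=9: → [18,27); WM=8
i=8 t=10 v=7: → [9,18); WM=18; [0,9) fires=8 [9,18) fires=8
i=9 t=28 v=2: → [27,36); WM=18
i=10 t=32 v=1: → [27,36); WM=18
i=11 t=33 v=6: → [27,36); WM=32; [18,27) fires=9
i=12 t=40 v=2: → [36,45); WM=32
i=13 t=40 v=7: → [36,45); WM=32
i=14 t=20 v=6: DROP (t<32-0); WM=39; [27,36) fires=6
i=15 t=41 v=4: → [36,45); WM=39
i=16 t=40 v=2: → [36,45); WM=39
i=17 t=42 v=2: → [36,45); WM=41
i=18 t=12 v=4: DROP (t<41-0); WM=41
i=19 t=42 v=3: → [36,45); WM=41
i=20 t=44 v=3: → [36,45); WM=43

[0,9)=8 [9,18)=8 [18,27)=9 [27,36)=6 [36,45)=7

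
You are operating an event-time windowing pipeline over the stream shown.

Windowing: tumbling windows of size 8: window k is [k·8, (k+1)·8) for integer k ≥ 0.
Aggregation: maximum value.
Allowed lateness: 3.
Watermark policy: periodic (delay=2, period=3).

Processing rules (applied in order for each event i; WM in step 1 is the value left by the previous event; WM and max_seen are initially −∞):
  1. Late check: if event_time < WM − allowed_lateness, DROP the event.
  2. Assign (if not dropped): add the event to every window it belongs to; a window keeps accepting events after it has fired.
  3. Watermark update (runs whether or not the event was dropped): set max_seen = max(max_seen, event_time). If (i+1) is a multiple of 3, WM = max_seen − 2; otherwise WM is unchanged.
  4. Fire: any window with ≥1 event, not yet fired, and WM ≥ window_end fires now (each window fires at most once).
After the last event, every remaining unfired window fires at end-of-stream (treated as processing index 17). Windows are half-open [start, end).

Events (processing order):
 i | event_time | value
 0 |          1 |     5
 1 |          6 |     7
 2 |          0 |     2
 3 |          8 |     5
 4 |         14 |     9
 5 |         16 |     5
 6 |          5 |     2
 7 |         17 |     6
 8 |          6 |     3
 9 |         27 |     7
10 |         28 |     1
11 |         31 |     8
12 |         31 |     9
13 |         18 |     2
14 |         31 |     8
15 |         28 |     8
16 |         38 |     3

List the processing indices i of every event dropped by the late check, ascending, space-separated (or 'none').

i=0 t=1 v=5: → [0,8); WM=−∞
i=1 t=6 v=7: → [0,8); WM=−∞
i=2 t=0 v=2: → [0,8); WM=4
i=3 t=8 v=5: → [8,16); WM=4
i=4 t=14 v=9: → [8,16); WM=4
i=5 t=16 v=5: → [16,24); WM=14; [0,8) fires=7
i=6 t=5 v=2: DROP (t<14-3); WM=14
i=7 t=17 v=6: → [16,24); WM=14
i=8 t=6 v=3: DROP (t<14-3); WM=15
i=9 t=27 v=7: → [24,32); WM=15
i=10 t=28 v=1: → [24,32); WM=15
i=11 t=31 v=8: → [24,32); WM=29; [8,16) fires=9 [16,24) fires=6
i=12 t=31 v=9: → [24,32); WM=29
i=13 t=18 v=2: DROP (t<29-3); WM=29
i=14 t=31 v=8: → [24,32); WM=29
i=15 t=28 v=8: → [24,32); WM=29
i=16 t=38 v=3: → [32,40); WM=29

6 8 13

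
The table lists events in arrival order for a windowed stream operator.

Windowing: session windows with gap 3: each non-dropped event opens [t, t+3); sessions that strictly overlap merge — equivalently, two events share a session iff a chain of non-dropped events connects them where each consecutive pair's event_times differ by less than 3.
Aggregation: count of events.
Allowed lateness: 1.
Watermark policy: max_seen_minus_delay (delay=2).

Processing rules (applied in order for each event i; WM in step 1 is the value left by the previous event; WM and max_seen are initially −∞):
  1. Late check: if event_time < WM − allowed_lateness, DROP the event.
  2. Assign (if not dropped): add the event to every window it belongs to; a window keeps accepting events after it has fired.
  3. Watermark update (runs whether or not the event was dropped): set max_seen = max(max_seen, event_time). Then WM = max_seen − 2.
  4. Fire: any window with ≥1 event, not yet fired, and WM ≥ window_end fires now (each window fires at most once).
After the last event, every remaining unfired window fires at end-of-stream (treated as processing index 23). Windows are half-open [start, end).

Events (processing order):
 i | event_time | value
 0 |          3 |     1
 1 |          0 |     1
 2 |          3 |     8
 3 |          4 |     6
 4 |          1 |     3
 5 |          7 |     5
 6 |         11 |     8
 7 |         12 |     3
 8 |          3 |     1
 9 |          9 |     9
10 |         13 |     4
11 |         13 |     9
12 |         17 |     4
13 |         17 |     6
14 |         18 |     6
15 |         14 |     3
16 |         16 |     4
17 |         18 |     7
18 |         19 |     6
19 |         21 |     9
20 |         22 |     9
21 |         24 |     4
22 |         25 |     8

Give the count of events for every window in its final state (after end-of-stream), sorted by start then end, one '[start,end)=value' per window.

[0,7)=5 [7,16)=6 [16,28)=10

i=0 t=3 v=1: → [3,6); WM=1
i=1 t=0 v=1: → [0,3); WM=1
i=2 t=3 v=8: → [3,6); WM=1
i=3 t=4 v=6: → [3,7); WM=2
i=4 t=1 v=3: → [0,7); WM=2
i=5 t=7 v=5: → [7,10); WM=5
i=6 t=11 v=8: → [11,14); WM=9
i=7 t=12 v=3: → [11,15); WM=10
i=8 t=3 v=1: DROP (t<10-1); WM=10
i=9 t=9 v=9: → [7,15); WM=10
i=10 t=13 v=4: → [7,16); WM=11
i=11 t=13 v=9: → [7,16); WM=11
i=12 t=17 v=4: → [17,20); WM=15
i=13 t=17 v=6: → [17,20); WM=15
i=14 t=18 v=6: → [17,21); WM=16
i=15 t=14 v=3: DROP (t<16-1); WM=16
i=16 t=16 v=4: → [16,21); WM=16
i=17 t=18 v=7: → [16,21); WM=16
i=18 t=19 v=6: → [16,22); WM=17
i=19 t=21 v=9: → [16,24); WM=19
i=20 t=22 v=9: → [16,25); WM=20
i=21 t=24 v=4: → [16,27); WM=22
i=22 t=25 v=8: → [16,28); WM=23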